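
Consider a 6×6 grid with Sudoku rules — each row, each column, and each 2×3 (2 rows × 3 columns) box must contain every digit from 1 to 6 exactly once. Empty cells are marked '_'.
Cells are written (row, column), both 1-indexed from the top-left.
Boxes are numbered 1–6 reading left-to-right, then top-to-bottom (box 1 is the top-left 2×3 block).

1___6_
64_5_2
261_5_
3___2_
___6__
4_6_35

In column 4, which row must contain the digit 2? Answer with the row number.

6

Consider where 2 can go in column 4.
(1,4) is out (box 2 already has a 2).
(3,4) is out (row 3 already has a 2).
(4,4) is out (row 4 already has a 2).
So the only cell in column 4 that can hold 2 is (6,4).
That is row 6.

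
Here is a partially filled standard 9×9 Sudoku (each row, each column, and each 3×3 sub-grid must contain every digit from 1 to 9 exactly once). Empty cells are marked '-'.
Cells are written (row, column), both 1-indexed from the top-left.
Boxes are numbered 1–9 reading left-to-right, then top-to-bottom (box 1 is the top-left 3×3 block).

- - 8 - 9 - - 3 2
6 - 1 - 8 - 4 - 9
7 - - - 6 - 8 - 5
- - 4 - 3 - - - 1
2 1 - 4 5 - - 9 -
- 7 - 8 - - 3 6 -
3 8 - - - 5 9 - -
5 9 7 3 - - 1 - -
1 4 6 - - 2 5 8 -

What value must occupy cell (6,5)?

2

Cell (6,5) itself could take any of {1, 2} by direct elimination.
Consider where 2 can go in column 5.
(7,5) is out (box 8 already has a 2).
(8,5) is out (box 8 already has a 2).
(9,5) is out (row 9 already has a 2).
So the only cell in column 5 that can hold 2 is (6,5).
Therefore (6,5) = 2.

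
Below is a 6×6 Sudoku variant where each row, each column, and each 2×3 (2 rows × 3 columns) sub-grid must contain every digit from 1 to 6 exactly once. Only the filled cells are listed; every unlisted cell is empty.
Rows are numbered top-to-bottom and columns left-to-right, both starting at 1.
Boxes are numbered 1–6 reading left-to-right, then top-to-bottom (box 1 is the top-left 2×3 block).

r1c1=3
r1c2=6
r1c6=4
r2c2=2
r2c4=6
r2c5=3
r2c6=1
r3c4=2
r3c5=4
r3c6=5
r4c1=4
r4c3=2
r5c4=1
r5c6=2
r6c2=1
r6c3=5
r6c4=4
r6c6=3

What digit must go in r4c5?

1

Cell r4c5 itself could take any of {1, 6} by direct elimination.
Consider where 1 can go in row 4.
r4c2 is out (column 2 already has a 1).
r4c4 is out (column 4 already has a 1).
r4c6 is out (column 6 already has a 1).
So the only cell in row 4 that can hold 1 is r4c5.
Therefore r4c5 = 1.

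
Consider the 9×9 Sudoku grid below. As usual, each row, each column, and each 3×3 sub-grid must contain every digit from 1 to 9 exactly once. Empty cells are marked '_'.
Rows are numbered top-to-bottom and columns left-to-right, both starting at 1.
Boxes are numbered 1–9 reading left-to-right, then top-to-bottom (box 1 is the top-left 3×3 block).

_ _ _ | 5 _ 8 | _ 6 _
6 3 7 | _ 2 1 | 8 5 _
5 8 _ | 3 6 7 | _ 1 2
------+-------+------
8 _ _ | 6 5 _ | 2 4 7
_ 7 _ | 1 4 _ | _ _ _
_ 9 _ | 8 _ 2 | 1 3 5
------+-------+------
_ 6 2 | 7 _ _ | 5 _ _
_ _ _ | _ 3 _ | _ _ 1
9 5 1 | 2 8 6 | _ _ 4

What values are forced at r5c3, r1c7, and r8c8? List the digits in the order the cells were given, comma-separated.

5,7,2

For r5c3:
  Consider where 5 can go in column 3.
  r1c3 is out (row 1 already has a 5).
  r3c3 is out (row 3 already has a 5).
  r4c3 is out (row 4 already has a 5).
  r6c3 is out (row 6 already has a 5).
  r8c3 is out (box 7 already has a 5).
  So the only cell in column 3 that can hold 5 is r5c3.
  So r5c3 = 5.
For r1c7:
  Consider where 7 can go in box 3.
  r1c9 is out (column 9 already has a 7).
  r2c9 is out (row 2 already has a 7).
  r3c7 is out (row 3 already has a 7).
  So the only cell in box 3 that can hold 7 is r1c7.
  So r1c7 = 7.
For r8c8:
  Consider where 2 can go in row 8.
  r8c1 is out (box 7 already has a 2). r8c2 is out (box 7 already has a 2). r8c3 is out (column 3 already has a 2). r8c4 is out (column 4 already has a 2). The remaining empty cells in row 8 are similarly blocked.
  So the only cell in row 8 that can hold 2 is r8c8.
  So r8c8 = 2.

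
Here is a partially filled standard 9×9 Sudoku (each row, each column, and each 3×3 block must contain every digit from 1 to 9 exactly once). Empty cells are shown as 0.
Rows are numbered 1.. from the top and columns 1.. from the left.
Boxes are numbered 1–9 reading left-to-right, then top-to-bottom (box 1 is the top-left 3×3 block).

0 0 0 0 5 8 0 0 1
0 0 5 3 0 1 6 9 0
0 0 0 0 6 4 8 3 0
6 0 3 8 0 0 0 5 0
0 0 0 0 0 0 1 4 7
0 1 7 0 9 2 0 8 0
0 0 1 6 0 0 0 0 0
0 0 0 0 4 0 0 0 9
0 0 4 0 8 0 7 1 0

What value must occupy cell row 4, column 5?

1

Cell row 4, column 5 itself could take any of {1, 7} by direct elimination.
Consider where 1 can go in box 5.
row 4, column 6 is out (column 6 already has a 1).
row 5, column 4 is out (row 5 already has a 1).
row 5, column 5 is out (row 5 already has a 1).
row 5, column 6 is out (row 5 already has a 1).
row 6, column 4 is out (row 6 already has a 1).
So the only cell in box 5 that can hold 1 is row 4, column 5.
Therefore row 4, column 5 = 1.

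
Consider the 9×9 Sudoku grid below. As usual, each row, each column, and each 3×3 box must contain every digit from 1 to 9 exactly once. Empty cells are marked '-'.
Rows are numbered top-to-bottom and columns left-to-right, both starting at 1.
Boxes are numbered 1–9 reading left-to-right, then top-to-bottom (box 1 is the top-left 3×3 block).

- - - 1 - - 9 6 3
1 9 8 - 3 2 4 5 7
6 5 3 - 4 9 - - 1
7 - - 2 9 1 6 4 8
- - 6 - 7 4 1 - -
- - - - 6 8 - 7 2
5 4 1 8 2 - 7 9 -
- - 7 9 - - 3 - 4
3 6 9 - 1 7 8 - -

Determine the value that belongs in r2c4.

6

Row 2 already contains {1, 2, 3, 4, 5, 7, 8, 9}.
Column 4 already contains {1, 2, 8, 9}.
Its 3×3 block (box 2) already contains {1, 2, 3, 4, 9}.
The only value from 1–9 not eliminated is 6, so r2c4 = 6.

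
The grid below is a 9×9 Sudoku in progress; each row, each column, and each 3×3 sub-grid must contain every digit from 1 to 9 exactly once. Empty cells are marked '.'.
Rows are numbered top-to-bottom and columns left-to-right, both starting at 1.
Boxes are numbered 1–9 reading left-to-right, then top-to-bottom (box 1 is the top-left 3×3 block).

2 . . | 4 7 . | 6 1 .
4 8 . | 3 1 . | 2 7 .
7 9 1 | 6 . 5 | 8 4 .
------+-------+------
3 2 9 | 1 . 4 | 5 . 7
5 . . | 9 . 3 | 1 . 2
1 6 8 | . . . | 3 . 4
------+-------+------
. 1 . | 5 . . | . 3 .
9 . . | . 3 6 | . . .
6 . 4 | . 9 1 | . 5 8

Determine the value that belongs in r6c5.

Cell r6c5 itself could take any of {2, 5} by direct elimination.
Consider where 5 can go in row 6.
r6c4 is out (column 4 already has a 5).
r6c6 is out (column 6 already has a 5).
r6c8 is out (column 8 already has a 5).
So the only cell in row 6 that can hold 5 is r6c5.
Therefore r6c5 = 5.

5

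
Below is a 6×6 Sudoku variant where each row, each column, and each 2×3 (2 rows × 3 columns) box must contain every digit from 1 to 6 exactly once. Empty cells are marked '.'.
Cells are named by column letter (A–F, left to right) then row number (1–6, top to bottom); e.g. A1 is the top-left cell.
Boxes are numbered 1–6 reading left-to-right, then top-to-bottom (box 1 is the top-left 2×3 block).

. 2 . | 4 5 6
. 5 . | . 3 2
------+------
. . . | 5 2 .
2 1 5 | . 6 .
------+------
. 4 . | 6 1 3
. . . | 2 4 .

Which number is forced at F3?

1

Cell F3 itself could take any of {1, 4} by direct elimination.
Consider where 1 can go in column F.
F4 is out (row 4 already has a 1).
F6 is out (box 6 already has a 1).
So the only cell in column F that can hold 1 is F3.
Therefore F3 = 1.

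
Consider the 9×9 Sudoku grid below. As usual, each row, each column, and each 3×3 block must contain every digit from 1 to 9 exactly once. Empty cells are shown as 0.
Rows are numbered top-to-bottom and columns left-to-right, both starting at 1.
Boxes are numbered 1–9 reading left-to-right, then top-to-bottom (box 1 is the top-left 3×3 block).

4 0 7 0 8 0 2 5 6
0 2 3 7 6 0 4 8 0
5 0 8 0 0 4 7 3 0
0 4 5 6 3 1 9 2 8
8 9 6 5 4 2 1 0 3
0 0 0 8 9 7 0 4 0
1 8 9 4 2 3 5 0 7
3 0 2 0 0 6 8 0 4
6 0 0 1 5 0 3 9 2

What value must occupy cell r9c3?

4

Row 9 already contains {1, 2, 3, 5, 6, 9}.
Column 3 already contains {2, 3, 5, 6, 7, 8, 9}.
Its 3×3 block (box 7) already contains {1, 2, 3, 6, 8, 9}.
The only value from 1–9 not eliminated is 4, so r9c3 = 4.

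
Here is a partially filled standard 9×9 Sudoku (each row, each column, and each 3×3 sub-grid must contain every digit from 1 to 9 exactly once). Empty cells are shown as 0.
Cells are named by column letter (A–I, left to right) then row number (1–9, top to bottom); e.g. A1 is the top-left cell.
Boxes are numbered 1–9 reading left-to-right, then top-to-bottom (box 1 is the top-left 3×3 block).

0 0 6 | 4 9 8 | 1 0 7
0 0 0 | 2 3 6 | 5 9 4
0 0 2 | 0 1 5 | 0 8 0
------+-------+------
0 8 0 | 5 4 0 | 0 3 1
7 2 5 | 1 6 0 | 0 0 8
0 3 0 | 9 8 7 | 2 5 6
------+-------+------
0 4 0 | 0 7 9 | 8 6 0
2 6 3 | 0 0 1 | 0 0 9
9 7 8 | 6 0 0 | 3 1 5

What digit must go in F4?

Row 4 already contains {1, 3, 4, 5, 8}.
Column F already contains {1, 5, 6, 7, 8, 9}.
Its 3×3 block (box 5) already contains {1, 4, 5, 6, 7, 8, 9}.
The only value from 1–9 not eliminated is 2, so F4 = 2.

2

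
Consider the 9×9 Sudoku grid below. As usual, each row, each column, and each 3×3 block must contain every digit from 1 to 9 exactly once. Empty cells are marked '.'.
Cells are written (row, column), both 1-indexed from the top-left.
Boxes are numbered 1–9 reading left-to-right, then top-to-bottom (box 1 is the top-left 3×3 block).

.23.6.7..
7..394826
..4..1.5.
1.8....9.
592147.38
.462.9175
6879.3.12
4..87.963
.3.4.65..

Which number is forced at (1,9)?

Cell (1,9) itself could take any of {1, 4, 9} by direct elimination.
Consider where 1 can go in row 1.
(1,1) is out (column 1 already has a 1).
(1,4) is out (column 4 already has a 1).
(1,6) is out (column 6 already has a 1).
(1,8) is out (column 8 already has a 1).
So the only cell in row 1 that can hold 1 is (1,9).
Therefore (1,9) = 1.

1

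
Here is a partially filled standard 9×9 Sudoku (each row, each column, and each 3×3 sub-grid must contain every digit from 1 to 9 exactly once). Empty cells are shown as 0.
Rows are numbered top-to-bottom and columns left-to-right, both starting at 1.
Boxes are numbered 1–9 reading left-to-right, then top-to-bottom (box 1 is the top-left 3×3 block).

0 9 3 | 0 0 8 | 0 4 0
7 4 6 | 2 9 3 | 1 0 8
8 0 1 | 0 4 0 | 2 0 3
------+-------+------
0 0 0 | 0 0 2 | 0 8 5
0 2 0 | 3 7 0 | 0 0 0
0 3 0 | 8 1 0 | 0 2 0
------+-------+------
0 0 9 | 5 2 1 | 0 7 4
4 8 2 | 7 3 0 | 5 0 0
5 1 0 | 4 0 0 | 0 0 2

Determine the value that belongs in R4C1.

1

Cell R4C1 itself could take any of {1, 6, 9} by direct elimination.
Consider where 1 can go in row 4.
R4C2 is out (column 2 already has a 1).
R4C3 is out (column 3 already has a 1).
R4C4 is out (box 5 already has a 1).
R4C5 is out (column 5 already has a 1).
R4C7 is out (column 7 already has a 1).
So the only cell in row 4 that can hold 1 is R4C1.
Therefore R4C1 = 1.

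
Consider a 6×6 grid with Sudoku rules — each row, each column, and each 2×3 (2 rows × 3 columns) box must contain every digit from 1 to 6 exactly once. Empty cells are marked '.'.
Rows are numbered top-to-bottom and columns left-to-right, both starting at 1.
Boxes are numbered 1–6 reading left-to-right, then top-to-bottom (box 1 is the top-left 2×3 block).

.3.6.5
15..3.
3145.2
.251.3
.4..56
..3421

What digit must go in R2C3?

6

Cell R2C3 itself could take any of {2, 6} by direct elimination.
Consider where 6 can go in row 2.
R2C4 is out (column 4 already has a 6).
R2C6 is out (column 6 already has a 6).
So the only cell in row 2 that can hold 6 is R2C3.
Therefore R2C3 = 6.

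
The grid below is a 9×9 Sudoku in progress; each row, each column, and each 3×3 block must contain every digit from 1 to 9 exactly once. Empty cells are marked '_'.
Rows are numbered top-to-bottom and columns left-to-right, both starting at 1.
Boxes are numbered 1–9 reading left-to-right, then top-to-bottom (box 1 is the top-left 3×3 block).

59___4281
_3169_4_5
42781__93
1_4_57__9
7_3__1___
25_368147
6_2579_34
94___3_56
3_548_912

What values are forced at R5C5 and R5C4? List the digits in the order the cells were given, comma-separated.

For R5C5:
  Consider where 4 can go in box 5.
  R4C4 is out (row 4 already has a 4).
  R5C4 is out (column 4 already has a 4).
  So the only cell in box 5 that can hold 4 is R5C5.
  So R5C5 = 4.
For R5C4:
  Consider where 9 can go in column 4.
  R1C4 is out (row 1 already has a 9).
  R4C4 is out (row 4 already has a 9).
  R8C4 is out (row 8 already has a 9).
  So the only cell in column 4 that can hold 9 is R5C4.
  So R5C4 = 9.

4,9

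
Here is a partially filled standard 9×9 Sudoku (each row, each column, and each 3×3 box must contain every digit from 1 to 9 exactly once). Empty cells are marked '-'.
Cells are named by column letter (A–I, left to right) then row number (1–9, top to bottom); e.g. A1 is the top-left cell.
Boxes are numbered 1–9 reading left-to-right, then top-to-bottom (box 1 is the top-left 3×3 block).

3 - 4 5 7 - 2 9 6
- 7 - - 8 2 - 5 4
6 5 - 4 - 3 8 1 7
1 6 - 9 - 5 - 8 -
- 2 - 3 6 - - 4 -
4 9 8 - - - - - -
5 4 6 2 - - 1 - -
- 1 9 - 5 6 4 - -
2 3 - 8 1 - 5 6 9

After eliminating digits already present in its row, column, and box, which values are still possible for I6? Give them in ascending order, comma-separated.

Row 6 already contains {4, 8, 9}.
Column I already contains {4, 6, 7, 9}.
Its 3×3 block (box 6) already contains {4, 8}.
Removing those from 1–9 leaves {1, 2, 3, 5} as the candidates for I6.

1,2,3,5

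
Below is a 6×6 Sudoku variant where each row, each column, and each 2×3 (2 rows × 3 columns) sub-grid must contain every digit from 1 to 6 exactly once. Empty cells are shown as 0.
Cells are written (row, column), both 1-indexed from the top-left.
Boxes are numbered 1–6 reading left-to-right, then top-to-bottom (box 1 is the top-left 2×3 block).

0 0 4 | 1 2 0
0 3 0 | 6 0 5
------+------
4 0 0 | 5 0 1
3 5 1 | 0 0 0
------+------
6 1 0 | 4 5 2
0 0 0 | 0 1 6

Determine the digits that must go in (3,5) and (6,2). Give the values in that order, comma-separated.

For (3,5):
  Consider where 3 can go in row 3.
  (3,2) is out (column 2 already has a 3).
  (3,3) is out (box 3 already has a 3).
  So the only cell in row 3 that can hold 3 is (3,5).
  So (3,5) = 3.
For (6,2):
  Consider where 4 can go in row 6.
  (6,1) is out (column 1 already has a 4).
  (6,3) is out (column 3 already has a 4).
  (6,4) is out (column 4 already has a 4).
  So the only cell in row 6 that can hold 4 is (6,2).
  So (6,2) = 4.

3,4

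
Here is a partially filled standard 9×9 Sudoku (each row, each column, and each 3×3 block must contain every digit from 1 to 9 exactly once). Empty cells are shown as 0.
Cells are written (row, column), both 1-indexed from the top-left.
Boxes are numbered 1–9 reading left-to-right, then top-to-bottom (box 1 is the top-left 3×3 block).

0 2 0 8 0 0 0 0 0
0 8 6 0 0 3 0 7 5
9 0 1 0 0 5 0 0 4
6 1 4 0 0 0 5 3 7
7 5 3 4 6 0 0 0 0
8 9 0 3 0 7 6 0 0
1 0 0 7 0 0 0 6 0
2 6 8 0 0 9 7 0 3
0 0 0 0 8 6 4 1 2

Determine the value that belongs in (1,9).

6

Cell (1,9) itself could take any of {1, 6, 9} by direct elimination.
Consider where 6 can go in column 9.
(5,9) is out (row 5 already has a 6).
(6,9) is out (row 6 already has a 6).
(7,9) is out (row 7 already has a 6).
So the only cell in column 9 that can hold 6 is (1,9).
Therefore (1,9) = 6.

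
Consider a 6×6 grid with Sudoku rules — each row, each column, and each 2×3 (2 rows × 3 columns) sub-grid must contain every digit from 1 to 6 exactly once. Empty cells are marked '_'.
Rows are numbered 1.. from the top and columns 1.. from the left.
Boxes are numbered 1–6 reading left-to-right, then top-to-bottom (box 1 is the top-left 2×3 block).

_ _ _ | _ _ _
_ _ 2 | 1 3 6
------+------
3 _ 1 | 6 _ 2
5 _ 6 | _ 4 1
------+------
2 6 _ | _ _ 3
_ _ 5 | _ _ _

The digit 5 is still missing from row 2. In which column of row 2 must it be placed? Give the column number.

Consider where 5 can go in row 2.
row 2, column 1 is out (column 1 already has a 5).
So the only cell in row 2 that can hold 5 is row 2, column 2.
That is column 2.

2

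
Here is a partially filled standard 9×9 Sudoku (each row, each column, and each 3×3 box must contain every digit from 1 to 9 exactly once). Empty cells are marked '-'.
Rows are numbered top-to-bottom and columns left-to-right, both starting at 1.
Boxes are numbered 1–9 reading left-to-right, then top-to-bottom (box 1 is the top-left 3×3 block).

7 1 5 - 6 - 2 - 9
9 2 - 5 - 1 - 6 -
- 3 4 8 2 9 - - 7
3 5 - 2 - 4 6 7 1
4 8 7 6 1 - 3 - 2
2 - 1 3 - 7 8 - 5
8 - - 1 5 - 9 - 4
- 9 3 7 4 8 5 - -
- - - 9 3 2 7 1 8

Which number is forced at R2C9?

3

Row 2 already contains {1, 2, 5, 6, 9}.
Column 9 already contains {1, 2, 4, 5, 7, 8, 9}.
Its 3×3 block (box 3) already contains {2, 6, 7, 9}.
The only value from 1–9 not eliminated is 3, so R2C9 = 3.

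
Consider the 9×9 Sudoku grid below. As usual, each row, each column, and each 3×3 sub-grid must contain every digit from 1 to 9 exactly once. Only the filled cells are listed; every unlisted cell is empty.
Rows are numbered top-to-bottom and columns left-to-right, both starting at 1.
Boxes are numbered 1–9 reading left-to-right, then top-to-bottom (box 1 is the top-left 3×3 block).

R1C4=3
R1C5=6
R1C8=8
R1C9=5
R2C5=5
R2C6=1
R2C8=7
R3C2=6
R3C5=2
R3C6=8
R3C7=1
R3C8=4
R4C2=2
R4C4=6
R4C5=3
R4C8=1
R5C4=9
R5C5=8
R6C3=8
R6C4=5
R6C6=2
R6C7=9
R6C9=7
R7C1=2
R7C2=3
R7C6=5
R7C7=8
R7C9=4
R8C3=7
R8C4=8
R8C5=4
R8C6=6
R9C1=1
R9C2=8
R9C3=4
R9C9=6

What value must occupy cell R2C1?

8

Cell R2C1 itself could take any of {3, 4, 8, 9} by direct elimination.
Consider where 8 can go in column 1.
R1C1 is out (row 1 already has a 8). R3C1 is out (row 3 already has a 8). R4C1 is out (box 4 already has a 8). R5C1 is out (row 5 already has a 8). The remaining empty cells in column 1 are similarly blocked.
So the only cell in column 1 that can hold 8 is R2C1.
Therefore R2C1 = 8.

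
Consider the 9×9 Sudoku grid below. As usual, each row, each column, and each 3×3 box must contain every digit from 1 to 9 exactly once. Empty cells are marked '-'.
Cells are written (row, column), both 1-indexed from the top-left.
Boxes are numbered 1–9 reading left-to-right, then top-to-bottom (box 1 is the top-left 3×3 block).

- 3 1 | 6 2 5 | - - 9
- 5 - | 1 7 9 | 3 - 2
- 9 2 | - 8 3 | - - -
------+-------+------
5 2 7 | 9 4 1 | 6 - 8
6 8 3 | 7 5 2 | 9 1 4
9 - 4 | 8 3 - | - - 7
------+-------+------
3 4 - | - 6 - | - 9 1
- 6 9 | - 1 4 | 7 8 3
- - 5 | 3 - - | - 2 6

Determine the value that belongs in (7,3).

Row 7 already contains {1, 3, 4, 6, 9}.
Column 3 already contains {1, 2, 3, 4, 5, 7, 9}.
Its 3×3 block (box 7) already contains {3, 4, 5, 6, 9}.
The only value from 1–9 not eliminated is 8, so (7,3) = 8.

8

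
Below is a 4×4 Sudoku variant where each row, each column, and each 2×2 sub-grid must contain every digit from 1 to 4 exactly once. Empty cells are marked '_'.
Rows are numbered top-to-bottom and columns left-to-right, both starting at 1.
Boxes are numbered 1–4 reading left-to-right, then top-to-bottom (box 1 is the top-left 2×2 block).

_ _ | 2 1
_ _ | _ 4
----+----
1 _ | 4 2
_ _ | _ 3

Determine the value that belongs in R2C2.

1

Cell R2C2 itself could take any of {1, 2, 3} by direct elimination.
Consider where 1 can go in column 2.
R1C2 is out (row 1 already has a 1).
R3C2 is out (row 3 already has a 1).
R4C2 is out (box 3 already has a 1).
So the only cell in column 2 that can hold 1 is R2C2.
Therefore R2C2 = 1.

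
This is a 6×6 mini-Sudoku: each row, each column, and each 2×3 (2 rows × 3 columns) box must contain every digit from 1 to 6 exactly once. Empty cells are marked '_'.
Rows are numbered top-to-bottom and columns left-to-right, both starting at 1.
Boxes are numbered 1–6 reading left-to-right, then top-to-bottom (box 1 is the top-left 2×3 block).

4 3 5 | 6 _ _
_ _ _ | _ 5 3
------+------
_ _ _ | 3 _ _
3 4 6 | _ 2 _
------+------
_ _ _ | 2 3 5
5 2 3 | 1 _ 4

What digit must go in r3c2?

5

Cell r3c2 itself could take any of {1, 5} by direct elimination.
Consider where 5 can go in box 3.
r3c1 is out (column 1 already has a 5).
r3c3 is out (column 3 already has a 5).
So the only cell in box 3 that can hold 5 is r3c2.
Therefore r3c2 = 5.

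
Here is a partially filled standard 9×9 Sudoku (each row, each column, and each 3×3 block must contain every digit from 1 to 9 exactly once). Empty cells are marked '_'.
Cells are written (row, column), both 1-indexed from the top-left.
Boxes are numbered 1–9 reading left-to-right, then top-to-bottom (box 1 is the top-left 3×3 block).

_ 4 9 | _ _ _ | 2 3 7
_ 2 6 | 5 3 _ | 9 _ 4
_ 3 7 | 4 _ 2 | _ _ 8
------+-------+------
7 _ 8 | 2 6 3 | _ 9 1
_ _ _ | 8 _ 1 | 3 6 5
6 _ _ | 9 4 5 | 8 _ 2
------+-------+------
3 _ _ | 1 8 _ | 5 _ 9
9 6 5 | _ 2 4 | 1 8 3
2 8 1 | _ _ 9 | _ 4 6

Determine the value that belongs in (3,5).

Cell (3,5) itself could take any of {1, 9} by direct elimination.
Consider where 9 can go in box 2.
(1,4) is out (row 1 already has a 9).
(1,5) is out (row 1 already has a 9).
(1,6) is out (row 1 already has a 9).
(2,6) is out (row 2 already has a 9).
So the only cell in box 2 that can hold 9 is (3,5).
Therefore (3,5) = 9.

9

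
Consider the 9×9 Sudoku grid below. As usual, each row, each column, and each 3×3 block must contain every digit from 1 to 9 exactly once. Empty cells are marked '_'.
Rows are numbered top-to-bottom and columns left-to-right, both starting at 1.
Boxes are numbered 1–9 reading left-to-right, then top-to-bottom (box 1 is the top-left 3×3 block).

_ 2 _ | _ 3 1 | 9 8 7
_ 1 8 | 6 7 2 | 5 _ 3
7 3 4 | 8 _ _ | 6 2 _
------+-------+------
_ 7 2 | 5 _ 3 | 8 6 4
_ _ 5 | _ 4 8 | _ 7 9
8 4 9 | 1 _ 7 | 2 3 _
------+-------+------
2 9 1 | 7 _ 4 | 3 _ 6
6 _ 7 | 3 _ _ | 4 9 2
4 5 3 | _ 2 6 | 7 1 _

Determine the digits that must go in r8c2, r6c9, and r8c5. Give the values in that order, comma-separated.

For r8c2:
  Row 8 already contains {2, 3, 4, 6, 7, 9}.
  Column 2 already contains {1, 2, 3, 4, 5, 7, 9}.
  Its 3×3 block (box 7) already contains {1, 2, 3, 4, 5, 6, 7, 9}.
  The only value from 1–9 not eliminated is 8, so r8c2 = 8.
For r6c9:
  Row 6 already contains {1, 2, 3, 4, 7, 8, 9}.
  Column 9 already contains {2, 3, 4, 6, 7, 9}.
  Its 3×3 block (box 6) already contains {2, 3, 4, 6, 7, 8, 9}.
  The only value from 1–9 not eliminated is 5, so r6c9 = 5.
For r8c5:
  Consider where 1 can go in row 8.
  r8c2 is out (column 2 already has a 1).
  r8c6 is out (column 6 already has a 1).
  So the only cell in row 8 that can hold 1 is r8c5.
  So r8c5 = 1.

8,5,1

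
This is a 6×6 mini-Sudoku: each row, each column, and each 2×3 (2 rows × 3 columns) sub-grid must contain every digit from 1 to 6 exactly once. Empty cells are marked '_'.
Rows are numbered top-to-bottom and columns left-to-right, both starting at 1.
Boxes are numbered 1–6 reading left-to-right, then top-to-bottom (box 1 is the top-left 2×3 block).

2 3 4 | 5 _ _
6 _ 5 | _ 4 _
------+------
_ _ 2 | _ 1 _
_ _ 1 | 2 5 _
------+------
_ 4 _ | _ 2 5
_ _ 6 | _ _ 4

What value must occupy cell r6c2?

Cell r6c2 itself could take any of {1, 2, 5} by direct elimination.
Consider where 2 can go in column 2.
r2c2 is out (box 1 already has a 2).
r3c2 is out (row 3 already has a 2).
r4c2 is out (row 4 already has a 2).
So the only cell in column 2 that can hold 2 is r6c2.
Therefore r6c2 = 2.

2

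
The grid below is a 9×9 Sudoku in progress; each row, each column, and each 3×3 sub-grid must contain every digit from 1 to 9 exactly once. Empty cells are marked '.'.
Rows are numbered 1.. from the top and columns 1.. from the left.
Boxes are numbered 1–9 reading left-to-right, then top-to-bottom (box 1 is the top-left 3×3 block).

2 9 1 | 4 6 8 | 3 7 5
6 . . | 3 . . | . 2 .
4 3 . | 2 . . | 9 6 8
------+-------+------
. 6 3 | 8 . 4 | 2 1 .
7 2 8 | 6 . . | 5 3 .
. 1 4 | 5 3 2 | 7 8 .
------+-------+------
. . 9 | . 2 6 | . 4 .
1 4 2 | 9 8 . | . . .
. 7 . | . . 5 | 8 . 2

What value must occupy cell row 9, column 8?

Row 9 already contains {2, 5, 7, 8}.
Column 8 already contains {1, 2, 3, 4, 6, 7, 8}.
Its 3×3 block (box 9) already contains {2, 4, 8}.
The only value from 1–9 not eliminated is 9, so row 9, column 8 = 9.

9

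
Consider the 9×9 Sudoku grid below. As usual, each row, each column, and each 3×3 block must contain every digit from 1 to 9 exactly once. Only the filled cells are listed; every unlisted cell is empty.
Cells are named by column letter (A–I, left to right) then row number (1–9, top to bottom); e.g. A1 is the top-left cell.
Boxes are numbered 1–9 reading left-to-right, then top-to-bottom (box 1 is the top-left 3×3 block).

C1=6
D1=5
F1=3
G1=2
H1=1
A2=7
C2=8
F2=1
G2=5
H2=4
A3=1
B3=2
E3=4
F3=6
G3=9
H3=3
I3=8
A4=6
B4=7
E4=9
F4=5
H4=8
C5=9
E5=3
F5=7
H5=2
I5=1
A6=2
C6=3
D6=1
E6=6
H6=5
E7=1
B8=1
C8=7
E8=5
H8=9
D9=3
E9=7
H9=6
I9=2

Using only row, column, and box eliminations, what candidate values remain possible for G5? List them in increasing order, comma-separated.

Row 5 already contains {1, 2, 3, 7, 9}.
Column G already contains {2, 5, 9}.
Its 3×3 block (box 6) already contains {1, 2, 5, 8}.
Removing those from 1–9 leaves {4, 6} as the candidates for G5.

4,6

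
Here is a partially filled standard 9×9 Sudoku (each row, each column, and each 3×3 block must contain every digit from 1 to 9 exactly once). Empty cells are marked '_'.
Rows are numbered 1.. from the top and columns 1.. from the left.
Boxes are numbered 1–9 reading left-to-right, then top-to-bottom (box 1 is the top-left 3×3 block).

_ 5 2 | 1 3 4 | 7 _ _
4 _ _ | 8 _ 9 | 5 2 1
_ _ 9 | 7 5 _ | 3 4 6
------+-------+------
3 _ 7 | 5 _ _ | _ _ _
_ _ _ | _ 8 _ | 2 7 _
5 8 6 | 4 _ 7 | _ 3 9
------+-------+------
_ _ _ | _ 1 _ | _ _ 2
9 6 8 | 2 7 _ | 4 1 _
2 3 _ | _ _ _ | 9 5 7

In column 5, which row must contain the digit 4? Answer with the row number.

Consider where 4 can go in column 5.
row 2, column 5 is out (row 2 already has a 4).
row 4, column 5 is out (box 5 already has a 4).
row 6, column 5 is out (row 6 already has a 4).
So the only cell in column 5 that can hold 4 is row 9, column 5.
That is row 9.

9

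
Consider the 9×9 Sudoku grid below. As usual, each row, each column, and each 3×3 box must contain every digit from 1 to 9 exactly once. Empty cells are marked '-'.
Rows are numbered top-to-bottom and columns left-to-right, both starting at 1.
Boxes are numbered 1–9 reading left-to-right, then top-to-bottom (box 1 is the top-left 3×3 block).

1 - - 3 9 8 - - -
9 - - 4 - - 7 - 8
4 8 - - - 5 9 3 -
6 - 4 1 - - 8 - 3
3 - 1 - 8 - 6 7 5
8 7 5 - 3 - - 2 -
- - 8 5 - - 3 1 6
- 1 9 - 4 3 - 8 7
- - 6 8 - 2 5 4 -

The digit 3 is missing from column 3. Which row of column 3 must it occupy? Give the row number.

2

Consider where 3 can go in column 3.
r1c3 is out (row 1 already has a 3).
r3c3 is out (row 3 already has a 3).
So the only cell in column 3 that can hold 3 is r2c3.
That is row 2.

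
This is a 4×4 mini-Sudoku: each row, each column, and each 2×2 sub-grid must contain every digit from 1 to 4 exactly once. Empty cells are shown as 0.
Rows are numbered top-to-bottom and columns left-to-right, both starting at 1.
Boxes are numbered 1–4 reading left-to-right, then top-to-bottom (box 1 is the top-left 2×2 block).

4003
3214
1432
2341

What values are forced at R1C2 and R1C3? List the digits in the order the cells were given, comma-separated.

1,2

For R1C2:
  Row 1 already contains {3, 4}.
  Column 2 already contains {2, 3, 4}.
  Its 2×2 block (box 1) already contains {2, 3, 4}.
  The only value from 1–4 not eliminated is 1, so R1C2 = 1.
For R1C3:
  Row 1 already contains {3, 4}.
  Column 3 already contains {1, 3, 4}.
  Its 2×2 block (box 2) already contains {1, 3, 4}.
  The only value from 1–4 not eliminated is 2, so R1C3 = 2.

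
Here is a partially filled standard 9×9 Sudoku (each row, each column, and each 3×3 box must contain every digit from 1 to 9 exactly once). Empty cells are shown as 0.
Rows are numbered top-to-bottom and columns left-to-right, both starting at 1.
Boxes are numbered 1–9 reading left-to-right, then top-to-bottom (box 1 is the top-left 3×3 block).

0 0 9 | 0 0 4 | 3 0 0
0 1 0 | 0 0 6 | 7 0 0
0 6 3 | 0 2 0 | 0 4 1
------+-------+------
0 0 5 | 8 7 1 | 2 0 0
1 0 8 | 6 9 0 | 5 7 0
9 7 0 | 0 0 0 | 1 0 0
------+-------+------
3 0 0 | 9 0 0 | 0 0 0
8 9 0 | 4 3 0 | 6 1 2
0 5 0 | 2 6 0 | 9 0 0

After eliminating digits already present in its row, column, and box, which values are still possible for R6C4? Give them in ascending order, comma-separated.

Row 6 already contains {1, 7, 9}.
Column 4 already contains {2, 4, 6, 8, 9}.
Its 3×3 block (box 5) already contains {1, 6, 7, 8, 9}.
Removing those from 1–9 leaves {3, 5} as the candidates for R6C4.

3,5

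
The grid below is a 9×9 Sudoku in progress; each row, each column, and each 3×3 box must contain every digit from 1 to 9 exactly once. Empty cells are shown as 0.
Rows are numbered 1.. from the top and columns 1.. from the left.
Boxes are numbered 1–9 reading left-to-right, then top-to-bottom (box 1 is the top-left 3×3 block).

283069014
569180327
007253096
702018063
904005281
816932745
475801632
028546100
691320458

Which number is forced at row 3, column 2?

4

Row 3 already contains {2, 3, 5, 6, 7, 9}.
Column 2 already contains {1, 2, 6, 7, 8, 9}.
Its 3×3 block (box 1) already contains {2, 3, 5, 6, 7, 8, 9}.
The only value from 1–9 not eliminated is 4, so row 3, column 2 = 4.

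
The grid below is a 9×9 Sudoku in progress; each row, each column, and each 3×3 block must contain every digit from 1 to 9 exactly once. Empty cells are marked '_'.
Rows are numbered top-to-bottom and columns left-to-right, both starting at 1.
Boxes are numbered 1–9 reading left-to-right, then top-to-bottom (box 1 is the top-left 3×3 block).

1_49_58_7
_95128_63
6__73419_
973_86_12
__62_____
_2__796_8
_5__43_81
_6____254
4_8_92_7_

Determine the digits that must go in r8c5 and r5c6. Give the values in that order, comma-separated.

1,1

For r8c5:
  Row 8 already contains {2, 4, 5, 6}.
  Column 5 already contains {2, 3, 4, 7, 8, 9}.
  Its 3×3 block (box 8) already contains {2, 3, 4, 9}.
  The only value from 1–9 not eliminated is 1, so r8c5 = 1.
For r5c6:
  Row 5 already contains {2, 6}.
  Column 6 already contains {2, 3, 4, 5, 6, 8, 9}.
  Its 3×3 block (box 5) already contains {2, 6, 7, 8, 9}.
  The only value from 1–9 not eliminated is 1, so r5c6 = 1.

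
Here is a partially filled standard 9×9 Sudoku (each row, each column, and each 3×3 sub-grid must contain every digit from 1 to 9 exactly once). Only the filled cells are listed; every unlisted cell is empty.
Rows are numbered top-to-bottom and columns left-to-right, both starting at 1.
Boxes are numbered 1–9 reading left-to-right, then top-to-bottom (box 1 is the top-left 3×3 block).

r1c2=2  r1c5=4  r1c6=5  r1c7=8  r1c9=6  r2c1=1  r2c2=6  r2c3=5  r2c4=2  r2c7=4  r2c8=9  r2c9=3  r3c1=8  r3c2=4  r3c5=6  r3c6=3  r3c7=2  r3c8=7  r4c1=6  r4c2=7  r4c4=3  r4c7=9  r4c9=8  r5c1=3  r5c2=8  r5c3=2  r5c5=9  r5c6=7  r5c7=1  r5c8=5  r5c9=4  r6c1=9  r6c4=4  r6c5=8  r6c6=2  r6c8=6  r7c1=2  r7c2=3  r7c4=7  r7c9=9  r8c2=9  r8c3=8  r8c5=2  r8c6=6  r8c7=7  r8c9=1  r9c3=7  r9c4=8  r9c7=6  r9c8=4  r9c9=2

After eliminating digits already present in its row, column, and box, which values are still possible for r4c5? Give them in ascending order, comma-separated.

Row 4 already contains {3, 6, 7, 8, 9}.
Column 5 already contains {2, 4, 6, 8, 9}.
Its 3×3 block (box 5) already contains {2, 3, 4, 7, 8, 9}.
Removing those from 1–9 leaves {1, 5} as the candidates for r4c5.

1,5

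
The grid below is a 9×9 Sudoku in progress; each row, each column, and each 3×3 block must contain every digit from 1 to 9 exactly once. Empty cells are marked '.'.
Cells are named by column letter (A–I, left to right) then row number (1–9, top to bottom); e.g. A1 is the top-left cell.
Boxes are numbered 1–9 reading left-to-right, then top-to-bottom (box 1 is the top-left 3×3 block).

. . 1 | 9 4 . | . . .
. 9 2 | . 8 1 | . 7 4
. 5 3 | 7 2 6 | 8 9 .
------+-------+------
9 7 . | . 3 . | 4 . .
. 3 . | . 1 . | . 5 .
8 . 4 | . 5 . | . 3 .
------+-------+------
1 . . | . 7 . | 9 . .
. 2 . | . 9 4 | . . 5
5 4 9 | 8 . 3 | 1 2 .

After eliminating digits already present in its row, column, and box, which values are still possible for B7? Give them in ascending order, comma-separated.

6,8

Row 7 already contains {1, 7, 9}.
Column B already contains {2, 3, 4, 5, 7, 9}.
Its 3×3 block (box 7) already contains {1, 2, 4, 5, 9}.
Removing those from 1–9 leaves {6, 8} as the candidates for B7.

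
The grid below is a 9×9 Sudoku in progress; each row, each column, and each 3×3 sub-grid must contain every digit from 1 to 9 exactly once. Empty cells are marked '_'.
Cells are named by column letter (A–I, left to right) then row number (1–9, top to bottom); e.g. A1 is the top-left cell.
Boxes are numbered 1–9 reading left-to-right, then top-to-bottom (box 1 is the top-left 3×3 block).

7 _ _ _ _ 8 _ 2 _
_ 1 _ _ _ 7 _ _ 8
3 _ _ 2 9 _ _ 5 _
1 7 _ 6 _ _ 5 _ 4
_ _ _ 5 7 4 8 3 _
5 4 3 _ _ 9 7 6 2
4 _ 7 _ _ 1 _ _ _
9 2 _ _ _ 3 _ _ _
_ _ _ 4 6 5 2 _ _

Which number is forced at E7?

Cell E7 itself could take any of {2, 8} by direct elimination.
Consider where 2 can go in box 8.
D7 is out (column D already has a 2).
D8 is out (row 8 already has a 2).
E8 is out (row 8 already has a 2).
So the only cell in box 8 that can hold 2 is E7.
Therefore E7 = 2.

2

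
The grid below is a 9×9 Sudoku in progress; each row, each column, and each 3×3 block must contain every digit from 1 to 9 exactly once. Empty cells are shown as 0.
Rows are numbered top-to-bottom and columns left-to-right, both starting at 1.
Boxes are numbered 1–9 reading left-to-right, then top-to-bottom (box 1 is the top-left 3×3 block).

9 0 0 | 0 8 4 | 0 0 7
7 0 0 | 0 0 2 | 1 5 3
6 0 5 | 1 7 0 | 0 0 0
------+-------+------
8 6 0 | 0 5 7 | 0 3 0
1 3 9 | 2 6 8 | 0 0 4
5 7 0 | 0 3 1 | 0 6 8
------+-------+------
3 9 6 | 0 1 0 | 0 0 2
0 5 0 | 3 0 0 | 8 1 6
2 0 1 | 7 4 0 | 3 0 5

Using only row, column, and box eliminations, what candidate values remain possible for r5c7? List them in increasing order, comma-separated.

5,7

Row 5 already contains {1, 2, 3, 4, 6, 8, 9}.
Column 7 already contains {1, 3, 8}.
Its 3×3 block (box 6) already contains {3, 4, 6, 8}.
Removing those from 1–9 leaves {5, 7} as the candidates for r5c7.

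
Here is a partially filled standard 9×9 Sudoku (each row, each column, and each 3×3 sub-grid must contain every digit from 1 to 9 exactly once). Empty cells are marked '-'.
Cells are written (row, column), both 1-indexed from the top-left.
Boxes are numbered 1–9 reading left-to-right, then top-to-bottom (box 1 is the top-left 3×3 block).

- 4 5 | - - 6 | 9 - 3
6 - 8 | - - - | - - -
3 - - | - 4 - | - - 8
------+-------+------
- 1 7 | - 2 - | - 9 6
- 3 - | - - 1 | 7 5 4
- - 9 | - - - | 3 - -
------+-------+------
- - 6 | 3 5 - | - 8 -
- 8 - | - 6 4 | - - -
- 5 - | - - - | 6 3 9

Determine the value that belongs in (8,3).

3

Cell (8,3) itself could take any of {1, 2, 3} by direct elimination.
Consider where 3 can go in box 7.
(7,1) is out (row 7 already has a 3).
(7,2) is out (row 7 already has a 3).
(8,1) is out (column 1 already has a 3).
(9,1) is out (row 9 already has a 3).
(9,3) is out (row 9 already has a 3).
So the only cell in box 7 that can hold 3 is (8,3).
Therefore (8,3) = 3.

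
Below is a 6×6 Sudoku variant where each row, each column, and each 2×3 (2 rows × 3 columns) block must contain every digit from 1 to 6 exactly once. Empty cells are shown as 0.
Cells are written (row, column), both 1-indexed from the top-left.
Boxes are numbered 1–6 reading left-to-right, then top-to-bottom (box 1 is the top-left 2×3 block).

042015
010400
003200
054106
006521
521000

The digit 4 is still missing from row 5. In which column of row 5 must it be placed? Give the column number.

Consider where 4 can go in row 5.
(5,2) is out (column 2 already has a 4).
So the only cell in row 5 that can hold 4 is (5,1).
That is column 1.

1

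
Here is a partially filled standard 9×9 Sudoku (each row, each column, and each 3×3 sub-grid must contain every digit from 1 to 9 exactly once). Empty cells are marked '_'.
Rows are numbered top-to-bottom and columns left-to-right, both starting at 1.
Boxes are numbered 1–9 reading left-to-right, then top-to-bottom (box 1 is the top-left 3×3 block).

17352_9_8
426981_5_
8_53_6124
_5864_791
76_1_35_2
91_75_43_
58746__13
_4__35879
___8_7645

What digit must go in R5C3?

4

Row 5 already contains {1, 2, 3, 5, 6, 7}.
Column 3 already contains {3, 5, 6, 7, 8}.
Its 3×3 block (box 4) already contains {1, 5, 6, 7, 8, 9}.
The only value from 1–9 not eliminated is 4, so R5C3 = 4.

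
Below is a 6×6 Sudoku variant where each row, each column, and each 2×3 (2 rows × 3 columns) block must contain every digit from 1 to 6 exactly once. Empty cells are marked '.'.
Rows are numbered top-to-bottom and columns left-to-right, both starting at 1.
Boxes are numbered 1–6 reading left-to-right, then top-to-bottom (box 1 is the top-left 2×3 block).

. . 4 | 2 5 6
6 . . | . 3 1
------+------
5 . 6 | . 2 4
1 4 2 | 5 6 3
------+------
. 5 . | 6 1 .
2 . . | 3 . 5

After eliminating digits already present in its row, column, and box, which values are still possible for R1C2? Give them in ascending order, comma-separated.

1,3

Row 1 already contains {2, 4, 5, 6}.
Column 2 already contains {4, 5}.
Its 2×3 block (box 1) already contains {4, 6}.
Removing those from 1–6 leaves {1, 3} as the candidates for R1C2.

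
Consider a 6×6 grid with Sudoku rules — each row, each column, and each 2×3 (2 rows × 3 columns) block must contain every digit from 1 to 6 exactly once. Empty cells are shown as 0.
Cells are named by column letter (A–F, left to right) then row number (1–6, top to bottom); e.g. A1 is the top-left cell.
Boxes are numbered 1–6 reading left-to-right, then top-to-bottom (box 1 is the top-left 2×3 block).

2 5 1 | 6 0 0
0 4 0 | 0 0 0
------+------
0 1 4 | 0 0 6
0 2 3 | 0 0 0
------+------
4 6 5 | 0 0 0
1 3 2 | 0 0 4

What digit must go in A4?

6

Cell A4 itself could take any of {5, 6} by direct elimination.
Consider where 6 can go in row 4.
D4 is out (column D already has a 6).
E4 is out (box 4 already has a 6).
F4 is out (column F already has a 6).
So the only cell in row 4 that can hold 6 is A4.
Therefore A4 = 6.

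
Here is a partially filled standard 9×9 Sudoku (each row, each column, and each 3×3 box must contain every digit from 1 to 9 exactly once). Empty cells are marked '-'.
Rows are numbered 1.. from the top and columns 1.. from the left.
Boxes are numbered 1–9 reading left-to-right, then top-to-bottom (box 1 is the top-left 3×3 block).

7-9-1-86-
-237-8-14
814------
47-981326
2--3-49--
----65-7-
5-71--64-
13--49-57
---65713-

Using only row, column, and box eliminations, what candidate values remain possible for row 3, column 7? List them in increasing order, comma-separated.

2,5,7

Row 3 already contains {1, 4, 8}.
Column 7 already contains {1, 3, 6, 8, 9}.
Its 3×3 block (box 3) already contains {1, 4, 6, 8}.
Removing those from 1–9 leaves {2, 5, 7} as the candidates for row 3, column 7.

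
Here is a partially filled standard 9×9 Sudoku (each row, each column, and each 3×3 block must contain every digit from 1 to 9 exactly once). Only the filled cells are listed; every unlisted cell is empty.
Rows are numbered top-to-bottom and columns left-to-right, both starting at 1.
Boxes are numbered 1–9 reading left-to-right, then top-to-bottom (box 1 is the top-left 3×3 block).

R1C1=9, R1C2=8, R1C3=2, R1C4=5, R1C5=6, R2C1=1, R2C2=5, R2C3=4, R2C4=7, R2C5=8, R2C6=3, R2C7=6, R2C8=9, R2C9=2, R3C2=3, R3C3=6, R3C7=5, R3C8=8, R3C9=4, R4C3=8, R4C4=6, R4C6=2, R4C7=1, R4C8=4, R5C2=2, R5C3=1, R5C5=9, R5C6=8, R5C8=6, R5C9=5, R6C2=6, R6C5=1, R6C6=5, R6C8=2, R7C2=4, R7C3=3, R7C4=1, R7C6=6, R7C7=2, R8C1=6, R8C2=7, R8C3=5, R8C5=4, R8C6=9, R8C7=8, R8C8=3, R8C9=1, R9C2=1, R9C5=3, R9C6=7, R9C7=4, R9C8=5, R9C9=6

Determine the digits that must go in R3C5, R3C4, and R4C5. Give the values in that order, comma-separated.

For R3C5:
  Row 3 already contains {3, 4, 5, 6, 8}.
  Column 5 already contains {1, 3, 4, 6, 8, 9}.
  Its 3×3 block (box 2) already contains {3, 5, 6, 7, 8}.
  The only value from 1–9 not eliminated is 2, so R3C5 = 2.
For R3C4:
  Consider where 9 can go in row 3.
  R3C1 is out (column 1 already has a 9).
  R3C5 is out (column 5 already has a 9).
  R3C6 is out (column 6 already has a 9).
  So the only cell in row 3 that can hold 9 is R3C4.
  So R3C4 = 9.
For R4C5:
  Row 4 already contains {1, 2, 4, 6, 8}.
  Column 5 already contains {1, 3, 4, 6, 8, 9}.
  Its 3×3 block (box 5) already contains {1, 2, 5, 6, 8, 9}.
  The only value from 1–9 not eliminated is 7, so R4C5 = 7.

2,9,7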